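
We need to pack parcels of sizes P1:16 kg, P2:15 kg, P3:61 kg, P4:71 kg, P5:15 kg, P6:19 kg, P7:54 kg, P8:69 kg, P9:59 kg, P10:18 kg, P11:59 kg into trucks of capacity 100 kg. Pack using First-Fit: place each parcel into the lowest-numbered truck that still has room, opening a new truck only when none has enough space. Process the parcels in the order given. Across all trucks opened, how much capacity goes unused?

Put P1 (16 kg) in truck 1; 84 kg remain.
Put P2 (15 kg) in truck 1; 69 kg remain.
Put P3 (61 kg) in truck 1; 8 kg remain.
Put P4 (71 kg) in truck 2; 29 kg remain.
Put P5 (15 kg) in truck 2; 14 kg remain.
Put P6 (19 kg) in truck 3; 81 kg remain.
Put P7 (54 kg) in truck 3; 27 kg remain.
Put P8 (69 kg) in truck 4; 31 kg remain.
Put P9 (59 kg) in truck 5; 41 kg remain.
Put P10 (18 kg) in truck 3; 9 kg remain.
Put P11 (59 kg) in truck 6; 41 kg remain.
6 trucks × 100 kg = 600 kg; used 456 kg; unused 144 kg.

144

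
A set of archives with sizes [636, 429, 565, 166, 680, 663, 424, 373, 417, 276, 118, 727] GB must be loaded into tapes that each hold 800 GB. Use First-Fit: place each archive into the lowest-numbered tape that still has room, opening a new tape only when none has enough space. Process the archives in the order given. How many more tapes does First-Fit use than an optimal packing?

0

First-Fit: [636,118] [429,166] [565] [680] [663] [424,373] [417,276] [727] → 8 tapes.
8 archives exceed 400 GB (half the capacity), and no two of those can share a tape, so at least 8 tapes are needed.
So 8 is already optimal.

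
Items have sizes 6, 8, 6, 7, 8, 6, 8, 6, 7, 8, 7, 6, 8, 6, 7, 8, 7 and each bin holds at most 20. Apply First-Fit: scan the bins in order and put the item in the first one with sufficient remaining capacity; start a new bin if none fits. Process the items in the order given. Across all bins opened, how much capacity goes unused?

6 → bin 1 (remaining 14)
8 → bin 1 (remaining 6)
6 → bin 1 (remaining 0)
7 → bin 2 (remaining 13)
8 → bin 2 (remaining 5)
6 → bin 3 (remaining 14)
8 → bin 3 (remaining 6)
6 → bin 3 (remaining 0)
7 → bin 4 (remaining 13)
8 → bin 4 (remaining 5)
7 → bin 5 (remaining 13)
6 → bin 5 (remaining 7)
8 → bin 6 (remaining 12)
6 → bin 5 (remaining 1)
7 → bin 6 (remaining 5)
8 → bin 7 (remaining 12)
7 → bin 7 (remaining 5)
7 bins × 20 = 140; used 119; unused 21.

21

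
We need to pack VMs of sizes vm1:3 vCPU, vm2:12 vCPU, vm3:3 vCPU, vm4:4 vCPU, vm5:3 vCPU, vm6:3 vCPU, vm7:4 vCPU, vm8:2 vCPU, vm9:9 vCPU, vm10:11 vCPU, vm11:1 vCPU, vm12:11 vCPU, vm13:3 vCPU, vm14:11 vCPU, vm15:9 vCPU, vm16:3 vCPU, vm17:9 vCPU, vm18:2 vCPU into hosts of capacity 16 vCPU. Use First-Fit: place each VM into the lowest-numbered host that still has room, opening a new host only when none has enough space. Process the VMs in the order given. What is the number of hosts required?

8

Put vm1 (3 vCPU) in host 1; 13 vCPU remain.
Put vm2 (12 vCPU) in host 1; 1 vCPU remain.
Put vm3 (3 vCPU) in host 2; 13 vCPU remain.
Put vm4 (4 vCPU) in host 2; 9 vCPU remain.
Put vm5 (3 vCPU) in host 2; 6 vCPU remain.
Put vm6 (3 vCPU) in host 2; 3 vCPU remain.
Put vm7 (4 vCPU) in host 3; 12 vCPU remain.
Put vm8 (2 vCPU) in host 2; 1 vCPU remain.
Put vm9 (9 vCPU) in host 3; 3 vCPU remain.
Put vm10 (11 vCPU) in host 4; 5 vCPU remain.
Put vm11 (1 vCPU) in host 1; 0 vCPU remain.
Put vm12 (11 vCPU) in host 5; 5 vCPU remain.
Put vm13 (3 vCPU) in host 3; 0 vCPU remain.
Put vm14 (11 vCPU) in host 6; 5 vCPU remain.
Put vm15 (9 vCPU) in host 7; 7 vCPU remain.
Put vm16 (3 vCPU) in host 4; 2 vCPU remain.
Put vm17 (9 vCPU) in host 8; 7 vCPU remain.
Put vm18 (2 vCPU) in host 4; 0 vCPU remain.
Final hosts: [3,12,1] [3,4,3,3,2] [4,9,3] [11,3,2] [11] [11] [9] [9].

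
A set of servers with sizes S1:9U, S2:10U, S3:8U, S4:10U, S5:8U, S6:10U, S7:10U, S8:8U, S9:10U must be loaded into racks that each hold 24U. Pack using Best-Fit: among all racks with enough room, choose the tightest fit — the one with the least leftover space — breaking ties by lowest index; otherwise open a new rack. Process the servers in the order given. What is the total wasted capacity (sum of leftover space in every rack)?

37

rack 1: place S1 (9U), 15U left
rack 1: place S2 (10U), 5U left
rack 2: place S3 (8U), 16U left
rack 2: place S4 (10U), 6U left
rack 3: place S5 (8U), 16U left
rack 3: place S6 (10U), 6U left
rack 4: place S7 (10U), 14U left
rack 4: place S8 (8U), 6U left
rack 5: place S9 (10U), 14U left
5 racks × 24U = 120U; used 83U; unused 37U.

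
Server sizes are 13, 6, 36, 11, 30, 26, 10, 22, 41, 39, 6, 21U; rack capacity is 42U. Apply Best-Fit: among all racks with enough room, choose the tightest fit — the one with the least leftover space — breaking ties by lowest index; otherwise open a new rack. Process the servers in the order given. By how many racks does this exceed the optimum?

1

Best-Fit: [13,6,11,10] [36,6] [30] [26] [22] [41] [39] [21] → 8 racks.
Total size 261U; any packing needs at least ⌈261/42⌉ = 7 racks.
An optimal packing achieves that bound: [41] [39] [36,6] [30,11] [26,13] [22,10,6] [21] → 7 racks.
Excess: 8 − 7 = 1.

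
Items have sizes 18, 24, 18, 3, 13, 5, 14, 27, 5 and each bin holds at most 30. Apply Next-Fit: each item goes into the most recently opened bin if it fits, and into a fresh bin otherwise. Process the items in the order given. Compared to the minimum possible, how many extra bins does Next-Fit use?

2

Next-Fit: [18] [24] [18,3] [13,5] [14] [27] [5] → 7 bins.
Total size 127; any packing needs at least ⌈127/30⌉ = 5 bins.
An optimal packing achieves that bound: [27,3] [24,5] [18,5] [18] [14,13] → 5 bins.
Excess: 7 − 5 = 2.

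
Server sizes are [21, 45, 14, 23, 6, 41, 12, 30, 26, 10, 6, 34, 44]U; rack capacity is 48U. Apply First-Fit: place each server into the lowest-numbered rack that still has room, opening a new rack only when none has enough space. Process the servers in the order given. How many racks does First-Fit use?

rack 1: place 21U, 27U left
rack 2: place 45U, 3U left
rack 1: place 14U, 13U left
rack 3: place 23U, 25U left
rack 1: place 6U, 7U left
rack 4: place 41U, 7U left
rack 3: place 12U, 13U left
rack 5: place 30U, 18U left
rack 6: place 26U, 22U left
rack 3: place 10U, 3U left
rack 1: place 6U, 1U left
rack 7: place 34U, 14U left
rack 8: place 44U, 4U left
Final racks: [21,14,6,6] [45] [23,12,10] [41] [30] [26] [34] [44].

8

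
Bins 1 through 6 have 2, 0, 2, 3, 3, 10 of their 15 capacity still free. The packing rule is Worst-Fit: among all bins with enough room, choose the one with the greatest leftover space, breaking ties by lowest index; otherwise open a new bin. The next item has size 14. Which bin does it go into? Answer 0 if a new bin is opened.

No bin has ≥ 14 free, so a new bin is opened.

0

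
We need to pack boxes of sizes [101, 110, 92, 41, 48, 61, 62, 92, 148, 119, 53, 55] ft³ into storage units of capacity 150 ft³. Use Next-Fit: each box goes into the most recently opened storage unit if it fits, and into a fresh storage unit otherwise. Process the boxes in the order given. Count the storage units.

101 ft³ → storage unit 1 (remaining 49 ft³)
110 ft³ → storage unit 2 (remaining 40 ft³)
92 ft³ → storage unit 3 (remaining 58 ft³)
41 ft³ → storage unit 3 (remaining 17 ft³)
48 ft³ → storage unit 4 (remaining 102 ft³)
61 ft³ → storage unit 4 (remaining 41 ft³)
62 ft³ → storage unit 5 (remaining 88 ft³)
92 ft³ → storage unit 6 (remaining 58 ft³)
148 ft³ → storage unit 7 (remaining 2 ft³)
119 ft³ → storage unit 8 (remaining 31 ft³)
53 ft³ → storage unit 9 (remaining 97 ft³)
55 ft³ → storage unit 9 (remaining 42 ft³)
Final storage units: [101] [110] [92,41] [48,61] [62] [92] [148] [119] [53,55].

9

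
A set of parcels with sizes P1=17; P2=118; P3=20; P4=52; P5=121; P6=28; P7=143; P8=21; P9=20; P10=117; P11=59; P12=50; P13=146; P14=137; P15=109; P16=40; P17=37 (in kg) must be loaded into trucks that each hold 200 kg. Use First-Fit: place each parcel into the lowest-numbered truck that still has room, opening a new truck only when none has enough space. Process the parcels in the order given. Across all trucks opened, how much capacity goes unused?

165

P1 (17 kg) → truck 1 (remaining 183 kg)
P2 (118 kg) → truck 1 (remaining 65 kg)
P3 (20 kg) → truck 1 (remaining 45 kg)
P4 (52 kg) → truck 2 (remaining 148 kg)
P5 (121 kg) → truck 2 (remaining 27 kg)
P6 (28 kg) → truck 1 (remaining 17 kg)
P7 (143 kg) → truck 3 (remaining 57 kg)
P8 (21 kg) → truck 2 (remaining 6 kg)
P9 (20 kg) → truck 3 (remaining 37 kg)
P10 (117 kg) → truck 4 (remaining 83 kg)
P11 (59 kg) → truck 4 (remaining 24 kg)
P12 (50 kg) → truck 5 (remaining 150 kg)
P13 (146 kg) → truck 5 (remaining 4 kg)
P14 (137 kg) → truck 6 (remaining 63 kg)
P15 (109 kg) → truck 7 (remaining 91 kg)
P16 (40 kg) → truck 6 (remaining 23 kg)
P17 (37 kg) → truck 3 (remaining 0 kg)
7 trucks × 200 kg = 1400 kg; used 1235 kg; unused 165 kg.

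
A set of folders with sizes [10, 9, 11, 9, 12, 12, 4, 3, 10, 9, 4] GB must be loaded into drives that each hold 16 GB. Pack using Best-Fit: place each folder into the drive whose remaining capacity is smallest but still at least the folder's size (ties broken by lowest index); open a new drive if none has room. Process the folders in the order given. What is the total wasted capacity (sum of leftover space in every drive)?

Put 10 GB in drive 1; 6 GB remain.
Put 9 GB in drive 2; 7 GB remain.
Put 11 GB in drive 3; 5 GB remain.
Put 9 GB in drive 4; 7 GB remain.
Put 12 GB in drive 5; 4 GB remain.
Put 12 GB in drive 6; 4 GB remain.
Put 4 GB in drive 5; 0 GB remain.
Put 3 GB in drive 6; 1 GB remain.
Put 10 GB in drive 7; 6 GB remain.
Put 9 GB in drive 8; 7 GB remain.
Put 4 GB in drive 3; 1 GB remain.
8 drives × 16 GB = 128 GB; used 93 GB; unused 35 GB.

35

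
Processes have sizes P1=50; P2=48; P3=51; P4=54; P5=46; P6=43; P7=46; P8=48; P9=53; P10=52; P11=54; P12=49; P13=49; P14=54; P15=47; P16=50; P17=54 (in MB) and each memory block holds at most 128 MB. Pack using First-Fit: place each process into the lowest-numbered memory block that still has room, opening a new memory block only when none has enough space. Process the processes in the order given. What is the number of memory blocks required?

memory block 1: place P1 (50 MB), 78 MB left
memory block 1: place P2 (48 MB), 30 MB left
memory block 2: place P3 (51 MB), 77 MB left
memory block 2: place P4 (54 MB), 23 MB left
memory block 3: place P5 (46 MB), 82 MB left
memory block 3: place P6 (43 MB), 39 MB left
memory block 4: place P7 (46 MB), 82 MB left
memory block 4: place P8 (48 MB), 34 MB left
memory block 5: place P9 (53 MB), 75 MB left
memory block 5: place P10 (52 MB), 23 MB left
memory block 6: place P11 (54 MB), 74 MB left
memory block 6: place P12 (49 MB), 25 MB left
memory block 7: place P13 (49 MB), 79 MB left
memory block 7: place P14 (54 MB), 25 MB left
memory block 8: place P15 (47 MB), 81 MB left
memory block 8: place P16 (50 MB), 31 MB left
memory block 9: place P17 (54 MB), 74 MB left
Final memory blocks: [50,48] [51,54] [46,43] [46,48] [53,52] [54,49] [49,54] [47,50] [54].

9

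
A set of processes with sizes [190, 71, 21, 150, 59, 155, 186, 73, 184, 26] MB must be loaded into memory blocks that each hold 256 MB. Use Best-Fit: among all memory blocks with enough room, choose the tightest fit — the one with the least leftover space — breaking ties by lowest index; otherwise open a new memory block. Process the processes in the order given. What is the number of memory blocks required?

190 MB → memory block 1 (remaining 66 MB)
71 MB → memory block 2 (remaining 185 MB)
21 MB → memory block 1 (remaining 45 MB)
150 MB → memory block 2 (remaining 35 MB)
59 MB → memory block 3 (remaining 197 MB)
155 MB → memory block 3 (remaining 42 MB)
186 MB → memory block 4 (remaining 70 MB)
73 MB → memory block 5 (remaining 183 MB)
184 MB → memory block 6 (remaining 72 MB)
26 MB → memory block 2 (remaining 9 MB)
Final memory blocks: [190,21] [71,150,26] [59,155] [186] [73] [184].

6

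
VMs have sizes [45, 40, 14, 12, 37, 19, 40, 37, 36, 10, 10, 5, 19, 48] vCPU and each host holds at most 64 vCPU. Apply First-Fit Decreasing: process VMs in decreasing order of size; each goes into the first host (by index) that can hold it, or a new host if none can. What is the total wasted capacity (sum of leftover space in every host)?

76

Sorted descending: 48, 45, 40, 40, 37, 37, 36, 19, 19, 14, 12, 10, 10, 5.
48 vCPU → host 1 (remaining 16 vCPU)
45 vCPU → host 2 (remaining 19 vCPU)
40 vCPU → host 3 (remaining 24 vCPU)
40 vCPU → host 4 (remaining 24 vCPU)
37 vCPU → host 5 (remaining 27 vCPU)
37 vCPU → host 6 (remaining 27 vCPU)
36 vCPU → host 7 (remaining 28 vCPU)
19 vCPU → host 2 (remaining 0 vCPU)
19 vCPU → host 3 (remaining 5 vCPU)
14 vCPU → host 1 (remaining 2 vCPU)
12 vCPU → host 4 (remaining 12 vCPU)
10 vCPU → host 4 (remaining 2 vCPU)
10 vCPU → host 5 (remaining 17 vCPU)
5 vCPU → host 3 (remaining 0 vCPU)
7 hosts × 64 vCPU = 448 vCPU; used 372 vCPU; unused 76 vCPU.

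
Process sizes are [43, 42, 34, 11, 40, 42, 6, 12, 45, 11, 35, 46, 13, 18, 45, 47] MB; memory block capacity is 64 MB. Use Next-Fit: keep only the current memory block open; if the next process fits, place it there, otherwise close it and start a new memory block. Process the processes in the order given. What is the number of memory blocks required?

10

43 MB → memory block 1 (remaining 21 MB)
42 MB → memory block 2 (remaining 22 MB)
34 MB → memory block 3 (remaining 30 MB)
11 MB → memory block 3 (remaining 19 MB)
40 MB → memory block 4 (remaining 24 MB)
42 MB → memory block 5 (remaining 22 MB)
6 MB → memory block 5 (remaining 16 MB)
12 MB → memory block 5 (remaining 4 MB)
45 MB → memory block 6 (remaining 19 MB)
11 MB → memory block 6 (remaining 8 MB)
35 MB → memory block 7 (remaining 29 MB)
46 MB → memory block 8 (remaining 18 MB)
13 MB → memory block 8 (remaining 5 MB)
18 MB → memory block 9 (remaining 46 MB)
45 MB → memory block 9 (remaining 1 MB)
47 MB → memory block 10 (remaining 17 MB)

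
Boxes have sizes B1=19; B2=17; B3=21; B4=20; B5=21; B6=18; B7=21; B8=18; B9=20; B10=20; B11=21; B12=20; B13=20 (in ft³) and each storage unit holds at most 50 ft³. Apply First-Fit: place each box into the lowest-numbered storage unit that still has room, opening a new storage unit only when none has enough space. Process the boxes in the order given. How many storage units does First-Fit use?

7 storage units

Put B1 (19 ft³) in storage unit 1; 31 ft³ remain.
Put B2 (17 ft³) in storage unit 1; 14 ft³ remain.
Put B3 (21 ft³) in storage unit 2; 29 ft³ remain.
Put B4 (20 ft³) in storage unit 2; 9 ft³ remain.
Put B5 (21 ft³) in storage unit 3; 29 ft³ remain.
Put B6 (18 ft³) in storage unit 3; 11 ft³ remain.
Put B7 (21 ft³) in storage unit 4; 29 ft³ remain.
Put B8 (18 ft³) in storage unit 4; 11 ft³ remain.
Put B9 (20 ft³) in storage unit 5; 30 ft³ remain.
Put B10 (20 ft³) in storage unit 5; 10 ft³ remain.
Put B11 (21 ft³) in storage unit 6; 29 ft³ remain.
Put B12 (20 ft³) in storage unit 6; 9 ft³ remain.
Put B13 (20 ft³) in storage unit 7; 30 ft³ remain.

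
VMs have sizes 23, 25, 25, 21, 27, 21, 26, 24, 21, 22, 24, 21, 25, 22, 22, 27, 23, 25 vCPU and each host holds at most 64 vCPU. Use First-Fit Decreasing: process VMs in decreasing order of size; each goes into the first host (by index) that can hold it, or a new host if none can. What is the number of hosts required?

Sorted descending: 27, 27, 26, 25, 25, 25, 25, 24, 24, 23, 23, 22, 22, 22, 21, 21, 21, 21.
Put 27 vCPU in host 1; 37 vCPU remain.
Put 27 vCPU in host 1; 10 vCPU remain.
Put 26 vCPU in host 2; 38 vCPU remain.
Put 25 vCPU in host 2; 13 vCPU remain.
Put 25 vCPU in host 3; 39 vCPU remain.
Put 25 vCPU in host 3; 14 vCPU remain.
Put 25 vCPU in host 4; 39 vCPU remain.
Put 24 vCPU in host 4; 15 vCPU remain.
Put 24 vCPU in host 5; 40 vCPU remain.
Put 23 vCPU in host 5; 17 vCPU remain.
Put 23 vCPU in host 6; 41 vCPU remain.
Put 22 vCPU in host 6; 19 vCPU remain.
Put 22 vCPU in host 7; 42 vCPU remain.
Put 22 vCPU in host 7; 20 vCPU remain.
Put 21 vCPU in host 8; 43 vCPU remain.
Put 21 vCPU in host 8; 22 vCPU remain.
Put 21 vCPU in host 8; 1 vCPU remain.
Put 21 vCPU in host 9; 43 vCPU remain.
Final hosts: [27,27] [26,25] [25,25] [25,24] [24,23] [23,22] [22,22] [21,21,21] [21].

9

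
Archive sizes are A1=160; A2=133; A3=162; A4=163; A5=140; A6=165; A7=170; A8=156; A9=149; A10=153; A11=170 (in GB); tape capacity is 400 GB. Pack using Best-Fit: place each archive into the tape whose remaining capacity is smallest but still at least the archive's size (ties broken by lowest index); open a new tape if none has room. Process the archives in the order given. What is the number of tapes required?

Put A1 (160 GB) in tape 1; 240 GB remain.
Put A2 (133 GB) in tape 1; 107 GB remain.
Put A3 (162 GB) in tape 2; 238 GB remain.
Put A4 (163 GB) in tape 2; 75 GB remain.
Put A5 (140 GB) in tape 3; 260 GB remain.
Put A6 (165 GB) in tape 3; 95 GB remain.
Put A7 (170 GB) in tape 4; 230 GB remain.
Put A8 (156 GB) in tape 4; 74 GB remain.
Put A9 (149 GB) in tape 5; 251 GB remain.
Put A10 (153 GB) in tape 5; 98 GB remain.
Put A11 (170 GB) in tape 6; 230 GB remain.
Final tapes: [160,133] [162,163] [140,165] [170,156] [149,153] [170].

6 tapes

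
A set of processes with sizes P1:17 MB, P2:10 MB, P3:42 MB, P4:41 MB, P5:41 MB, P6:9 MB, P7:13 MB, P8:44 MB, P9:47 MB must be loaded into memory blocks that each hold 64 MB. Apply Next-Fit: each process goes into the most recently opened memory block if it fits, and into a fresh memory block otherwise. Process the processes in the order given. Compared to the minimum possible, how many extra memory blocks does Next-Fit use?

Next-Fit: [17,10] [42] [41] [41,9,13] [44] [47] → 6 memory blocks.
Total size 264 MB; any packing needs at least ⌈264/64⌉ = 5 memory blocks.
An optimal packing achieves that bound: [47,17] [44,13] [42,10,9] [41] [41] → 5 memory blocks.
Excess: 6 − 5 = 1.

1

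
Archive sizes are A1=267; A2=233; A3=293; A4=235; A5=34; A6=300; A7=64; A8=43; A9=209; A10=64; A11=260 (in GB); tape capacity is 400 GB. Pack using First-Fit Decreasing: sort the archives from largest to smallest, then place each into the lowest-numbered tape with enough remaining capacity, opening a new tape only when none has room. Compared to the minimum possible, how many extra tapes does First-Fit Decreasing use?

First-Fit Decreasing: [300,64,34] [293,64,43] [267] [260] [235] [233] [209] → 7 tapes.
7 archives exceed 200 GB (half the capacity), and no two of those can share a tape, so at least 7 tapes are needed.
So 7 is already optimal.

0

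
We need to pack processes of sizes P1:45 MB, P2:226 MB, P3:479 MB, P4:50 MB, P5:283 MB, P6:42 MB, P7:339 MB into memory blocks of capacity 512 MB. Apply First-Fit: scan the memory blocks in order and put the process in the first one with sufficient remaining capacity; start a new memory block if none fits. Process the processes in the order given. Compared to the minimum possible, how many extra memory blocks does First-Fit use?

1

First-Fit: [45,226,50,42] [479] [283] [339] → 4 memory blocks.
Total size 1464 MB; any packing needs at least ⌈1464/512⌉ = 3 memory blocks.
An optimal packing achieves that bound: [479] [339,50,45,42] [283,226] → 3 memory blocks.
Excess: 4 − 3 = 1.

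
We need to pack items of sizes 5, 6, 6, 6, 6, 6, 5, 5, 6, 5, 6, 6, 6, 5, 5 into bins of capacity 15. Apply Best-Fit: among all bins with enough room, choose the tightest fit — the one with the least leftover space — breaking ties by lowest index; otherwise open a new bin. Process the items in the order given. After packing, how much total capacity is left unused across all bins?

5 → bin 1 (remaining 10)
6 → bin 1 (remaining 4)
6 → bin 2 (remaining 9)
6 → bin 2 (remaining 3)
6 → bin 3 (remaining 9)
6 → bin 3 (remaining 3)
5 → bin 4 (remaining 10)
5 → bin 4 (remaining 5)
6 → bin 5 (remaining 9)
5 → bin 4 (remaining 0)
6 → bin 5 (remaining 3)
6 → bin 6 (remaining 9)
6 → bin 6 (remaining 3)
5 → bin 7 (remaining 10)
5 → bin 7 (remaining 5)
7 bins × 15 = 105; used 84; unused 21.

21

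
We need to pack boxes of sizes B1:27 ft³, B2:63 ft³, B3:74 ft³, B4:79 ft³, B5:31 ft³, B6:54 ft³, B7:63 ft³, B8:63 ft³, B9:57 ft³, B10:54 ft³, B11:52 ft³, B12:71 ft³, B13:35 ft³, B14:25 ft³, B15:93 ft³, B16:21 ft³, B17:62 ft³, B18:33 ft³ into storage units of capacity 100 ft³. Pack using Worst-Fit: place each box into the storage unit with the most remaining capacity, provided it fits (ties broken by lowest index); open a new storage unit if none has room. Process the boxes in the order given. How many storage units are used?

12

Put B1 (27 ft³) in storage unit 1; 73 ft³ remain.
Put B2 (63 ft³) in storage unit 1; 10 ft³ remain.
Put B3 (74 ft³) in storage unit 2; 26 ft³ remain.
Put B4 (79 ft³) in storage unit 3; 21 ft³ remain.
Put B5 (31 ft³) in storage unit 4; 69 ft³ remain.
Put B6 (54 ft³) in storage unit 4; 15 ft³ remain.
Put B7 (63 ft³) in storage unit 5; 37 ft³ remain.
Put B8 (63 ft³) in storage unit 6; 37 ft³ remain.
Put B9 (57 ft³) in storage unit 7; 43 ft³ remain.
Put B10 (54 ft³) in storage unit 8; 46 ft³ remain.
Put B11 (52 ft³) in storage unit 9; 48 ft³ remain.
Put B12 (71 ft³) in storage unit 10; 29 ft³ remain.
Put B13 (35 ft³) in storage unit 9; 13 ft³ remain.
Put B14 (25 ft³) in storage unit 8; 21 ft³ remain.
Put B15 (93 ft³) in storage unit 11; 7 ft³ remain.
Put B16 (21 ft³) in storage unit 7; 22 ft³ remain.
Put B17 (62 ft³) in storage unit 12; 38 ft³ remain.
Put B18 (33 ft³) in storage unit 12; 5 ft³ remain.
Final storage units: [27,63] [74] [79] [31,54] [63] [63] [57,21] [54,25] [52,35] [71] [93] [62,33].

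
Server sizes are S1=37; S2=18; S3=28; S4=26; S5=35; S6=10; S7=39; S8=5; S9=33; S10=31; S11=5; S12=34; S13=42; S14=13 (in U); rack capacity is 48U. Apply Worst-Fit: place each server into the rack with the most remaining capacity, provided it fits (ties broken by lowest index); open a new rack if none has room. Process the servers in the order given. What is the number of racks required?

S1 (37U) → rack 1 (remaining 11U)
S2 (18U) → rack 2 (remaining 30U)
S3 (28U) → rack 2 (remaining 2U)
S4 (26U) → rack 3 (remaining 22U)
S5 (35U) → rack 4 (remaining 13U)
S6 (10U) → rack 3 (remaining 12U)
S7 (39U) → rack 5 (remaining 9U)
S8 (5U) → rack 4 (remaining 8U)
S9 (33U) → rack 6 (remaining 15U)
S10 (31U) → rack 7 (remaining 17U)
S11 (5U) → rack 7 (remaining 12U)
S12 (34U) → rack 8 (remaining 14U)
S13 (42U) → rack 9 (remaining 6U)
S14 (13U) → rack 6 (remaining 2U)

9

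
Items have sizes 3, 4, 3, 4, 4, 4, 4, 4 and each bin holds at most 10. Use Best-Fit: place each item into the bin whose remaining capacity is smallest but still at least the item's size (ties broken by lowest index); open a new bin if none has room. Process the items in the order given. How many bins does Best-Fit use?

4

bin 1: place 3, 7 left
bin 1: place 4, 3 left
bin 1: place 3, 0 left
bin 2: place 4, 6 left
bin 2: place 4, 2 left
bin 3: place 4, 6 left
bin 3: place 4, 2 left
bin 4: place 4, 6 left
Final bins: [3,4,3] [4,4] [4,4] [4].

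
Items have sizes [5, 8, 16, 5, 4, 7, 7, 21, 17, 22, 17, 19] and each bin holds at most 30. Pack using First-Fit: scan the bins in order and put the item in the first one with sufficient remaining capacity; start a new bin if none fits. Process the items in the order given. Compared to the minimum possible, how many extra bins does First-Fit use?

First-Fit: [5,8,16] [5,4,7,7] [21] [17] [22] [17] [19] → 7 bins.
6 items exceed 15 (half the capacity), and no two of those can share a bin, so at least 6 bins are needed.
An optimal packing achieves that bound: [22,8] [21,7] [19,7,4] [17,5,5] [17] [16] → 6 bins.
Excess: 7 − 6 = 1.

1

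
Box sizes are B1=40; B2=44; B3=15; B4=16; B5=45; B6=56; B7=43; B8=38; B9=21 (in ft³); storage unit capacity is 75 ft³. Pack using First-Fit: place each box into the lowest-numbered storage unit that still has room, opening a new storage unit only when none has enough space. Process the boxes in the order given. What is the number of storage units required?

Put B1 (40 ft³) in storage unit 1; 35 ft³ remain.
Put B2 (44 ft³) in storage unit 2; 31 ft³ remain.
Put B3 (15 ft³) in storage unit 1; 20 ft³ remain.
Put B4 (16 ft³) in storage unit 1; 4 ft³ remain.
Put B5 (45 ft³) in storage unit 3; 30 ft³ remain.
Put B6 (56 ft³) in storage unit 4; 19 ft³ remain.
Put B7 (43 ft³) in storage unit 5; 32 ft³ remain.
Put B8 (38 ft³) in storage unit 6; 37 ft³ remain.
Put B9 (21 ft³) in storage unit 2; 10 ft³ remain.

6 storage units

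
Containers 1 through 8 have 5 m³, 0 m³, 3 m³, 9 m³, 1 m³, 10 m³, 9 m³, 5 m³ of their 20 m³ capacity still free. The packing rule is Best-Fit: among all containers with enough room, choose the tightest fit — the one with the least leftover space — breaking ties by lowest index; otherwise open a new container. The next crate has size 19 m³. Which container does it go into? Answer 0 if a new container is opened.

0

No container has ≥ 19 m³ free, so a new container is opened.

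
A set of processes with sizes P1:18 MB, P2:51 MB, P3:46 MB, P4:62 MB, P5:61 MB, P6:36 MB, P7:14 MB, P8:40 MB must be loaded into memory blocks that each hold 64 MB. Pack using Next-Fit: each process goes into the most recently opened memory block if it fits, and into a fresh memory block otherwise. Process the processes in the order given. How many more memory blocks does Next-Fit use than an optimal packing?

Next-Fit: [18] [51] [46] [62] [61] [36,14] [40] → 7 memory blocks.
Total size 328 MB; any packing needs at least ⌈328/64⌉ = 6 memory blocks.
An optimal packing achieves that bound: [62] [61] [51] [46,18] [40,14] [36] → 6 memory blocks.
Excess: 7 − 6 = 1.

1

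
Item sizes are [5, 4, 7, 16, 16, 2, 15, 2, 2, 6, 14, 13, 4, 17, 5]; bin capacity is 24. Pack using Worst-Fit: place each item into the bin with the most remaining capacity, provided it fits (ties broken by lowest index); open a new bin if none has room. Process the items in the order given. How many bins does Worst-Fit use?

7 bins

bin 1: place 5, 19 left
bin 1: place 4, 15 left
bin 1: place 7, 8 left
bin 2: place 16, 8 left
bin 3: place 16, 8 left
bin 1: place 2, 6 left
bin 4: place 15, 9 left
bin 4: place 2, 7 left
bin 2: place 2, 6 left
bin 3: place 6, 2 left
bin 5: place 14, 10 left
bin 6: place 13, 11 left
bin 6: place 4, 7 left
bin 7: place 17, 7 left
bin 5: place 5, 5 left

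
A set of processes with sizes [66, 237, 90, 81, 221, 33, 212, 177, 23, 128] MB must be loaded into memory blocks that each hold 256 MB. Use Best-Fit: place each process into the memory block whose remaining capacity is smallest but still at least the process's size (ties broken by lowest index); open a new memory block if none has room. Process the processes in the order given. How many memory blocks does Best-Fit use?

6

Put 66 MB in memory block 1; 190 MB remain.
Put 237 MB in memory block 2; 19 MB remain.
Put 90 MB in memory block 1; 100 MB remain.
Put 81 MB in memory block 1; 19 MB remain.
Put 221 MB in memory block 3; 35 MB remain.
Put 33 MB in memory block 3; 2 MB remain.
Put 212 MB in memory block 4; 44 MB remain.
Put 177 MB in memory block 5; 79 MB remain.
Put 23 MB in memory block 4; 21 MB remain.
Put 128 MB in memory block 6; 128 MB remain.
Final memory blocks: [66,90,81] [237] [221,33] [212,23] [177] [128].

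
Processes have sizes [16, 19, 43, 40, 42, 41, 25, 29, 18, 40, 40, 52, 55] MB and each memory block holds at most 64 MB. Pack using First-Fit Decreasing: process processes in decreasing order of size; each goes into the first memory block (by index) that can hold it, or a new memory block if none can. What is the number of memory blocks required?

Sorted descending: 55, 52, 43, 42, 41, 40, 40, 40, 29, 25, 19, 18, 16.
memory block 1: place 55 MB, 9 MB left
memory block 2: place 52 MB, 12 MB left
memory block 3: place 43 MB, 21 MB left
memory block 4: place 42 MB, 22 MB left
memory block 5: place 41 MB, 23 MB left
memory block 6: place 40 MB, 24 MB left
memory block 7: place 40 MB, 24 MB left
memory block 8: place 40 MB, 24 MB left
memory block 9: place 29 MB, 35 MB left
memory block 9: place 25 MB, 10 MB left
memory block 3: place 19 MB, 2 MB left
memory block 4: place 18 MB, 4 MB left
memory block 5: place 16 MB, 7 MB left
Final memory blocks: [55] [52] [43,19] [42,18] [41,16] [40] [40] [40] [29,25].

9 memory blocks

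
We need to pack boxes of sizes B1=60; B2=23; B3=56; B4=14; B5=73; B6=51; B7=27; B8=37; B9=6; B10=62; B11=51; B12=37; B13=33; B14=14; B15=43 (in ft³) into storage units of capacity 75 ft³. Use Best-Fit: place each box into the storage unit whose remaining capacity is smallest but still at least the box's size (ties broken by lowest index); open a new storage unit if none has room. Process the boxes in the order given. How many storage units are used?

storage unit 1: place B1 (60 ft³), 15 ft³ left
storage unit 2: place B2 (23 ft³), 52 ft³ left
storage unit 3: place B3 (56 ft³), 19 ft³ left
storage unit 1: place B4 (14 ft³), 1 ft³ left
storage unit 4: place B5 (73 ft³), 2 ft³ left
storage unit 2: place B6 (51 ft³), 1 ft³ left
storage unit 5: place B7 (27 ft³), 48 ft³ left
storage unit 5: place B8 (37 ft³), 11 ft³ left
storage unit 5: place B9 (6 ft³), 5 ft³ left
storage unit 6: place B10 (62 ft³), 13 ft³ left
storage unit 7: place B11 (51 ft³), 24 ft³ left
storage unit 8: place B12 (37 ft³), 38 ft³ left
storage unit 8: place B13 (33 ft³), 5 ft³ left
storage unit 3: place B14 (14 ft³), 5 ft³ left
storage unit 9: place B15 (43 ft³), 32 ft³ left
Final storage units: [60,14] [23,51] [56,14] [73] [27,37,6] [62] [51] [37,33] [43].

9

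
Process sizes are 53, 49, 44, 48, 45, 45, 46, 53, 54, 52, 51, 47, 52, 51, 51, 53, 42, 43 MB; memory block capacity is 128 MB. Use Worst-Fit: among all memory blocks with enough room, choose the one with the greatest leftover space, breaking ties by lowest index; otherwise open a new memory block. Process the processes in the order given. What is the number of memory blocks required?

9

memory block 1: place 53 MB, 75 MB left
memory block 1: place 49 MB, 26 MB left
memory block 2: place 44 MB, 84 MB left
memory block 2: place 48 MB, 36 MB left
memory block 3: place 45 MB, 83 MB left
memory block 3: place 45 MB, 38 MB left
memory block 4: place 46 MB, 82 MB left
memory block 4: place 53 MB, 29 MB left
memory block 5: place 54 MB, 74 MB left
memory block 5: place 52 MB, 22 MB left
memory block 6: place 51 MB, 77 MB left
memory block 6: place 47 MB, 30 MB left
memory block 7: place 52 MB, 76 MB left
memory block 7: place 51 MB, 25 MB left
memory block 8: place 51 MB, 77 MB left
memory block 8: place 53 MB, 24 MB left
memory block 9: place 42 MB, 86 MB left
memory block 9: place 43 MB, 43 MB left
Final memory blocks: [53,49] [44,48] [45,45] [46,53] [54,52] [51,47] [52,51] [51,53] [42,43].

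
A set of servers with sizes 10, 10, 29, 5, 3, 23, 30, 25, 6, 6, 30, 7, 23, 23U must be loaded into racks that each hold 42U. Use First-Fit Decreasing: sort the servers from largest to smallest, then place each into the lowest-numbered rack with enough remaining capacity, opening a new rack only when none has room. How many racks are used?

7

Sorted descending: 30, 30, 29, 25, 23, 23, 23, 10, 10, 7, 6, 6, 5, 3.
Put 30U in rack 1; 12U remain.
Put 30U in rack 2; 12U remain.
Put 29U in rack 3; 13U remain.
Put 25U in rack 4; 17U remain.
Put 23U in rack 5; 19U remain.
Put 23U in rack 6; 19U remain.
Put 23U in rack 7; 19U remain.
Put 10U in rack 1; 2U remain.
Put 10U in rack 2; 2U remain.
Put 7U in rack 3; 6U remain.
Put 6U in rack 3; 0U remain.
Put 6U in rack 4; 11U remain.
Put 5U in rack 4; 6U remain.
Put 3U in rack 4; 3U remain.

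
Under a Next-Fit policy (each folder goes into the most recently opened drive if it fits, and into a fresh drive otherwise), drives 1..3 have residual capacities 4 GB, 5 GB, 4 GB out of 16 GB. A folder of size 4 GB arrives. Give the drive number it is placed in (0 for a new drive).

3

Next-Fit only looks at drive 3, which has 4 GB free.
4 GB fits there.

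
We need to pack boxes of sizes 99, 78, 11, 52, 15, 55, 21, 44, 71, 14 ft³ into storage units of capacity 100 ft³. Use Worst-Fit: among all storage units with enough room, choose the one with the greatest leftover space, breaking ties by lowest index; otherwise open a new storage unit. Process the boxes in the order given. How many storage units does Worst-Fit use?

storage unit 1: place 99 ft³, 1 ft³ left
storage unit 2: place 78 ft³, 22 ft³ left
storage unit 2: place 11 ft³, 11 ft³ left
storage unit 3: place 52 ft³, 48 ft³ left
storage unit 3: place 15 ft³, 33 ft³ left
storage unit 4: place 55 ft³, 45 ft³ left
storage unit 4: place 21 ft³, 24 ft³ left
storage unit 5: place 44 ft³, 56 ft³ left
storage unit 6: place 71 ft³, 29 ft³ left
storage unit 5: place 14 ft³, 42 ft³ left
Final storage units: [99] [78,11] [52,15] [55,21] [44,14] [71].

6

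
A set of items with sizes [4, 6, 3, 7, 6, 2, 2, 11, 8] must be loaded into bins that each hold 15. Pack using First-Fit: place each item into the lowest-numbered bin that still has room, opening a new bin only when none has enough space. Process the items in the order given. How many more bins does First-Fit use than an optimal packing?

First-Fit: [4,6,3,2] [7,6,2] [11] [8] → 4 bins.
Total size 49; any packing needs at least ⌈49/15⌉ = 4 bins.
So 4 is already optimal.

0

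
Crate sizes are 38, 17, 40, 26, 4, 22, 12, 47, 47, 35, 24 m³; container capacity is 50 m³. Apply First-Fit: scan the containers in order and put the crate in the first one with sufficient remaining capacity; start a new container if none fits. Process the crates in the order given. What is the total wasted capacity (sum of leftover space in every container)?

Put 38 m³ in container 1; 12 m³ remain.
Put 17 m³ in container 2; 33 m³ remain.
Put 40 m³ in container 3; 10 m³ remain.
Put 26 m³ in container 2; 7 m³ remain.
Put 4 m³ in container 1; 8 m³ remain.
Put 22 m³ in container 4; 28 m³ remain.
Put 12 m³ in container 4; 16 m³ remain.
Put 47 m³ in container 5; 3 m³ remain.
Put 47 m³ in container 6; 3 m³ remain.
Put 35 m³ in container 7; 15 m³ remain.
Put 24 m³ in container 8; 26 m³ remain.
8 containers × 50 m³ = 400 m³; used 312 m³; unused 88 m³.

88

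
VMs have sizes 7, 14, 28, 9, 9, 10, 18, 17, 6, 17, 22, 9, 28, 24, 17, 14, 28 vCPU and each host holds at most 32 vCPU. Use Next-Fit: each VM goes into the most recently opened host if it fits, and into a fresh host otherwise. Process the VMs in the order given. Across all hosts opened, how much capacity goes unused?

Put 7 vCPU in host 1; 25 vCPU remain.
Put 14 vCPU in host 1; 11 vCPU remain.
Put 28 vCPU in host 2; 4 vCPU remain.
Put 9 vCPU in host 3; 23 vCPU remain.
Put 9 vCPU in host 3; 14 vCPU remain.
Put 10 vCPU in host 3; 4 vCPU remain.
Put 18 vCPU in host 4; 14 vCPU remain.
Put 17 vCPU in host 5; 15 vCPU remain.
Put 6 vCPU in host 5; 9 vCPU remain.
Put 17 vCPU in host 6; 15 vCPU remain.
Put 22 vCPU in host 7; 10 vCPU remain.
Put 9 vCPU in host 7; 1 vCPU remain.
Put 28 vCPU in host 8; 4 vCPU remain.
Put 24 vCPU in host 9; 8 vCPU remain.
Put 17 vCPU in host 10; 15 vCPU remain.
Put 14 vCPU in host 10; 1 vCPU remain.
Put 28 vCPU in host 11; 4 vCPU remain.
11 hosts × 32 vCPU = 352 vCPU; used 277 vCPU; unused 75 vCPU.

75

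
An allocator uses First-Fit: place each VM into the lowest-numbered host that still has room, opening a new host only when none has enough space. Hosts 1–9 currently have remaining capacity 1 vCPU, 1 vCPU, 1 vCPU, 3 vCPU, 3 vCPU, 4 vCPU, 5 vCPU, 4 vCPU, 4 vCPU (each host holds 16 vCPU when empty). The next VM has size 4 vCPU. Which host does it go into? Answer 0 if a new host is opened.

6

Hosts with room: host 6 (4 vCPU), host 7 (5 vCPU), host 8 (4 vCPU), host 9 (4 vCPU).
The first with room is host 6.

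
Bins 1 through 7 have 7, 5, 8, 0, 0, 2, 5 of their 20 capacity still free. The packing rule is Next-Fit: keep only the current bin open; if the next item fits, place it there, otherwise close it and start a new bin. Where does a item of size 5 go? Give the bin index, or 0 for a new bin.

Next-Fit only looks at bin 7, which has 5 free.
5 fits there.

7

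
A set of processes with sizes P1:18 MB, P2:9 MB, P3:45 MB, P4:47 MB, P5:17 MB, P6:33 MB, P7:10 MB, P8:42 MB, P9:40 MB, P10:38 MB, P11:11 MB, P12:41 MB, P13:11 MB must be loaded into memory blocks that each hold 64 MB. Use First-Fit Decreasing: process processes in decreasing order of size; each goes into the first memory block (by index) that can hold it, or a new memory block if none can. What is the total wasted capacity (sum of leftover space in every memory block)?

Sorted descending: 47, 45, 42, 41, 40, 38, 33, 18, 17, 11, 11, 10, 9.
memory block 1: place 47 MB, 17 MB left
memory block 2: place 45 MB, 19 MB left
memory block 3: place 42 MB, 22 MB left
memory block 4: place 41 MB, 23 MB left
memory block 5: place 40 MB, 24 MB left
memory block 6: place 38 MB, 26 MB left
memory block 7: place 33 MB, 31 MB left
memory block 2: place 18 MB, 1 MB left
memory block 1: place 17 MB, 0 MB left
memory block 3: place 11 MB, 11 MB left
memory block 3: place 11 MB, 0 MB left
memory block 4: place 10 MB, 13 MB left
memory block 4: place 9 MB, 4 MB left
7 memory blocks × 64 MB = 448 MB; used 362 MB; unused 86 MB.

86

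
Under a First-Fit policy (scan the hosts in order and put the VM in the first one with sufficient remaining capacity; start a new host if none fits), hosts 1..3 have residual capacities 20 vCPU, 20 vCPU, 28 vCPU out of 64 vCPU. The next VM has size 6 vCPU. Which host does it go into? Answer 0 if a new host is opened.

Hosts with room: host 1 (20 vCPU), host 2 (20 vCPU), host 3 (28 vCPU).
The first with room is host 1.

1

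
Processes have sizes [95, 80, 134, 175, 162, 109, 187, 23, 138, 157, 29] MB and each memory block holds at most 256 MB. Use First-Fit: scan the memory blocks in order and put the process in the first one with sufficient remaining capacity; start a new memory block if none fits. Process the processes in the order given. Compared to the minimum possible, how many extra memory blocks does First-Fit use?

1

First-Fit: [95,80,23,29] [134,109] [175] [162] [187] [138] [157] → 7 memory blocks.
Total size 1289 MB; any packing needs at least ⌈1289/256⌉ = 6 memory blocks.
An optimal packing achieves that bound: [187,29,23] [175,80] [162] [157,95] [138,109] [134] → 6 memory blocks.
Excess: 7 − 6 = 1.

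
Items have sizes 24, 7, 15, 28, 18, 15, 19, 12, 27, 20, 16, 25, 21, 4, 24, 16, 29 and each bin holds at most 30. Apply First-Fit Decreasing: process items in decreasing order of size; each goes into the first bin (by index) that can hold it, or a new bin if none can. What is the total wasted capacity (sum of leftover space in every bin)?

Sorted descending: 29, 28, 27, 25, 24, 24, 21, 20, 19, 18, 16, 16, 15, 15, 12, 7, 4.
bin 1: place 29, 1 left
bin 2: place 28, 2 left
bin 3: place 27, 3 left
bin 4: place 25, 5 left
bin 5: place 24, 6 left
bin 6: place 24, 6 left
bin 7: place 21, 9 left
bin 8: place 20, 10 left
bin 9: place 19, 11 left
bin 10: place 18, 12 left
bin 11: place 16, 14 left
bin 12: place 16, 14 left
bin 13: place 15, 15 left
bin 13: place 15, 0 left
bin 10: place 12, 0 left
bin 7: place 7, 2 left
bin 4: place 4, 1 left
13 bins × 30 = 390; used 320; unused 70.

70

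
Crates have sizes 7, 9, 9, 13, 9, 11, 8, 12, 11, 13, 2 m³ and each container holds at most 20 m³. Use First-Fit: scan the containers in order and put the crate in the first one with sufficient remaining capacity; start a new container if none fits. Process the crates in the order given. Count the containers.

container 1: place 7 m³, 13 m³ left
container 1: place 9 m³, 4 m³ left
container 2: place 9 m³, 11 m³ left
container 3: place 13 m³, 7 m³ left
container 2: place 9 m³, 2 m³ left
container 4: place 11 m³, 9 m³ left
container 4: place 8 m³, 1 m³ left
container 5: place 12 m³, 8 m³ left
container 6: place 11 m³, 9 m³ left
container 7: place 13 m³, 7 m³ left
container 1: place 2 m³, 2 m³ left

7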